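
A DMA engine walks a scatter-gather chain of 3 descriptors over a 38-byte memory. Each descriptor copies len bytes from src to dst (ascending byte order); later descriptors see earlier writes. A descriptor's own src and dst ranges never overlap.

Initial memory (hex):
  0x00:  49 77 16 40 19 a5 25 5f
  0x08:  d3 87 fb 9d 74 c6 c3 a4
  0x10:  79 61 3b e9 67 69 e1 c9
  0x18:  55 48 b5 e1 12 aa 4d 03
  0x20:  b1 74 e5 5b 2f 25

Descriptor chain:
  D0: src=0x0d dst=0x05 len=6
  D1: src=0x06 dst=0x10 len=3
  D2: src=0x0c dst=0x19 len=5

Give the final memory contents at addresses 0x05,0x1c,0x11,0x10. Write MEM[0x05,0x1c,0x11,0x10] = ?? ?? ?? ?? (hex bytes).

MEM[0x05,0x1c,0x11,0x10] = c6 a4 a4 c3

D0: mem[0x05..0x0a] <- [c6 c3 a4 79 61 3b]
D1: mem[0x10..0x12] <- [c3 a4 79]
D2: mem[0x19..0x1d] <- [74 c6 c3 a4 c3]
query mem[0x05]=0xc6, mem[0x1c]=0xa4, mem[0x11]=0xa4, mem[0x10]=0xc3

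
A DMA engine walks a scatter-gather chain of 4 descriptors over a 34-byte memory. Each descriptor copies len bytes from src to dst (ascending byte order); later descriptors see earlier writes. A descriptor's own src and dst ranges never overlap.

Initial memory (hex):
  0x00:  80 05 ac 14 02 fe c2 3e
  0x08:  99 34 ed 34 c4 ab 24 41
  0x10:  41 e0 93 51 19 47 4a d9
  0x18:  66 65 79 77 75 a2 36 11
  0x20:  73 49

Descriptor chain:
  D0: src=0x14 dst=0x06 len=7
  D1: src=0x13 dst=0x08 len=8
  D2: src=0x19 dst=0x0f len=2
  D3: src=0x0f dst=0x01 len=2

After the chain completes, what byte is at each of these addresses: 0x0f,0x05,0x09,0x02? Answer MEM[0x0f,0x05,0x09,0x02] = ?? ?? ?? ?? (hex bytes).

[0] 0x14->0x06 len=7 : 19 47 4a d9 66 65 79
[1] 0x13->0x08 len=8 : 51 19 47 4a d9 66 65 79
[2] 0x19->0x0f len=2 : 65 79
[3] 0x0f->0x01 len=2 : 65 79
query mem[0x0f]=0x65, mem[0x05]=0xfe, mem[0x09]=0x19, mem[0x02]=0x79

MEM[0x0f,0x05,0x09,0x02] = 65 fe 19 79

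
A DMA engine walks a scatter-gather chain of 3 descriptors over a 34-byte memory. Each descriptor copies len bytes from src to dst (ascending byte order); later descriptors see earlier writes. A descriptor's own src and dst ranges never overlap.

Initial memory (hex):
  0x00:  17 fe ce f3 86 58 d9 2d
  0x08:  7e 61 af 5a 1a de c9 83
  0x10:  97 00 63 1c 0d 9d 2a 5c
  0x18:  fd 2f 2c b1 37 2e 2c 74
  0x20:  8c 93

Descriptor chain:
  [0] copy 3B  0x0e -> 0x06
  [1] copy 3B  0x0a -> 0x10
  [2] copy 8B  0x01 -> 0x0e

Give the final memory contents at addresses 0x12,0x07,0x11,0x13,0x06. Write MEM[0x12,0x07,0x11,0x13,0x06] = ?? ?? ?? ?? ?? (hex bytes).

[0] 0x0e->0x06 len=3 : c9 83 97
[1] 0x0a->0x10 len=3 : af 5a 1a
[2] 0x01->0x0e len=8 : fe ce f3 86 58 c9 83 97
query mem[0x12]=0x58, mem[0x07]=0x83, mem[0x11]=0x86, mem[0x13]=0xc9, mem[0x06]=0xc9

MEM[0x12,0x07,0x11,0x13,0x06] = 58 83 86 c9 c9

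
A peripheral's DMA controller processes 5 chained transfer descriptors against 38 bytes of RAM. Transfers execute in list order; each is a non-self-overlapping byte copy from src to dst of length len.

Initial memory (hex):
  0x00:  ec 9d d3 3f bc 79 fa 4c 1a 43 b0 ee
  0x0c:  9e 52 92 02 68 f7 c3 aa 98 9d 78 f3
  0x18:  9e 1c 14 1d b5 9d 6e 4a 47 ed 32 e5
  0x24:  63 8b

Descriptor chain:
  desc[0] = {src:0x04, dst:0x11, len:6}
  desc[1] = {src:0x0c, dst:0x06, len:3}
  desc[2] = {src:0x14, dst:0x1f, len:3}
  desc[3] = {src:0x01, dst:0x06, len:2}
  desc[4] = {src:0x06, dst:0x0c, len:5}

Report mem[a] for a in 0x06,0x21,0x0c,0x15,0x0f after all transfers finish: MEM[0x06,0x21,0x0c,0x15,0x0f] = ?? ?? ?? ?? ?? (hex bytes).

[0] 0x04->0x11 len=6 : bc 79 fa 4c 1a 43
[1] 0x0c->0x06 len=3 : 9e 52 92
[2] 0x14->0x1f len=3 : 4c 1a 43
[3] 0x01->0x06 len=2 : 9d d3
[4] 0x06->0x0c len=5 : 9d d3 92 43 b0
query mem[0x06]=0x9d, mem[0x21]=0x43, mem[0x0c]=0x9d, mem[0x15]=0x1a, mem[0x0f]=0x43

MEM[0x06,0x21,0x0c,0x15,0x0f] = 9d 43 9d 1a 43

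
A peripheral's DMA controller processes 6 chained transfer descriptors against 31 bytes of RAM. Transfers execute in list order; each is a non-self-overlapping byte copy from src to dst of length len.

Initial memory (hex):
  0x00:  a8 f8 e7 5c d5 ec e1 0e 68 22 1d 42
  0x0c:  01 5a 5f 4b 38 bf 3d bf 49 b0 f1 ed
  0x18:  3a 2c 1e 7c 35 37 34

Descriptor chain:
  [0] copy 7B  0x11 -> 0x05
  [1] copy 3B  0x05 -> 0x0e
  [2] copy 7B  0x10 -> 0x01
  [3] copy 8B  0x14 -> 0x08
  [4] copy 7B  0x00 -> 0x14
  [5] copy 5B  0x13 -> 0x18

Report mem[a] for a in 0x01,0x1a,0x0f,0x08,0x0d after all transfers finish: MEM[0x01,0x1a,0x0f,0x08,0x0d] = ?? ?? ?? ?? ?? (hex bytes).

MEM[0x01,0x1a,0x0f,0x08,0x0d] = bf bf 7c 49 2c

  after D0: wrote 7B at 0x05 = bf3dbf49b0f1ed
  after D1: wrote 3B at 0x0e = bf3dbf
  after D2: wrote 7B at 0x01 = bfbf3dbf49b0f1
  after D3: wrote 8B at 0x08 = 49b0f1ed3a2c1e7c
  after D4: wrote 7B at 0x14 = a8bfbf3dbf49b0
  after D5: wrote 5B at 0x18 = bfa8bfbf3d
query mem[0x01]=0xbf, mem[0x1a]=0xbf, mem[0x0f]=0x7c, mem[0x08]=0x49, mem[0x0d]=0x2c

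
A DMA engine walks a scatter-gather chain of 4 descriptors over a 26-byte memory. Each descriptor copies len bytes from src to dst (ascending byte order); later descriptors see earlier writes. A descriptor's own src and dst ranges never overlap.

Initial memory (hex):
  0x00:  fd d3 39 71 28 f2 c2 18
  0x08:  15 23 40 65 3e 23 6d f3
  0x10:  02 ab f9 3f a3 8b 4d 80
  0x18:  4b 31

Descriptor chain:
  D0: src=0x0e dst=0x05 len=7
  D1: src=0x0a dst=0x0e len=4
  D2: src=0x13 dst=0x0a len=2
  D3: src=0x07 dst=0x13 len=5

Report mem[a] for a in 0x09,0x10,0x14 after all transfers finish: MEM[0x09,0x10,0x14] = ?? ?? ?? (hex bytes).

D0: mem[0x05..0x0b] <- [6d f3 02 ab f9 3f a3]
D1: mem[0x0e..0x11] <- [3f a3 3e 23]
D2: mem[0x0a..0x0b] <- [3f a3]
D3: mem[0x13..0x17] <- [02 ab f9 3f a3]
query mem[0x09]=0xf9, mem[0x10]=0x3e, mem[0x14]=0xab

MEM[0x09,0x10,0x14] = f9 3e ab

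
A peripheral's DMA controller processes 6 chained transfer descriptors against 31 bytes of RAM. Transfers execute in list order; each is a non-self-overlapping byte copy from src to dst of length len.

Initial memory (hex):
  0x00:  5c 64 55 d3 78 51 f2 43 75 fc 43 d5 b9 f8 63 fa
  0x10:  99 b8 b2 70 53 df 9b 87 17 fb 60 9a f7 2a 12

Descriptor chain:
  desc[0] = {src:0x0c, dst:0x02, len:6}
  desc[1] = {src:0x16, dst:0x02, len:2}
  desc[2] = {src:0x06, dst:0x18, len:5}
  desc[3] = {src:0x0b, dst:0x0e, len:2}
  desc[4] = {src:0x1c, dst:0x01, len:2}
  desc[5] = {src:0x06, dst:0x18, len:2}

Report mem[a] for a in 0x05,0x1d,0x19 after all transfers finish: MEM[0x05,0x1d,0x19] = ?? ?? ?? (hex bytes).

MEM[0x05,0x1d,0x19] = fa 2a b8

#0 dst[0x02+6] := {0xb9,0xf8,0x63,0xfa,0x99,0xb8}
#1 dst[0x02+2] := {0x9b,0x87}
#2 dst[0x18+5] := {0x99,0xb8,0x75,0xfc,0x43}
#3 dst[0x0e+2] := {0xd5,0xb9}
#4 dst[0x01+2] := {0x43,0x2a}
#5 dst[0x18+2] := {0x99,0xb8}
query mem[0x05]=0xfa, mem[0x1d]=0x2a, mem[0x19]=0xb8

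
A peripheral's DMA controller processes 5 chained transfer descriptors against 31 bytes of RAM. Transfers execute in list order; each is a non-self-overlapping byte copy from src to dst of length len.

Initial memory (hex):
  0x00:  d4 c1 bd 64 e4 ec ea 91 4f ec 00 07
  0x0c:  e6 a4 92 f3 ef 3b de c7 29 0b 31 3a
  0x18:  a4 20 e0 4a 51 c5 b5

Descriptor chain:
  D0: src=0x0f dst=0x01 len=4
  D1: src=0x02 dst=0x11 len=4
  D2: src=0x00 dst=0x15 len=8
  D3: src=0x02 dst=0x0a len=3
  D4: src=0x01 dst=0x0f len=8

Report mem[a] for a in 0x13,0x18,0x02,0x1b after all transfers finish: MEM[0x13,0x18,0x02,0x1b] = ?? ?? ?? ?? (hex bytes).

D0: mem[0x01..0x04] <- [f3 ef 3b de]
D1: mem[0x11..0x14] <- [ef 3b de ec]
D2: mem[0x15..0x1c] <- [d4 f3 ef 3b de ec ea 91]
D3: mem[0x0a..0x0c] <- [ef 3b de]
D4: mem[0x0f..0x16] <- [f3 ef 3b de ec ea 91 4f]
query mem[0x13]=0xec, mem[0x18]=0x3b, mem[0x02]=0xef, mem[0x1b]=0xea

MEM[0x13,0x18,0x02,0x1b] = ec 3b ef ea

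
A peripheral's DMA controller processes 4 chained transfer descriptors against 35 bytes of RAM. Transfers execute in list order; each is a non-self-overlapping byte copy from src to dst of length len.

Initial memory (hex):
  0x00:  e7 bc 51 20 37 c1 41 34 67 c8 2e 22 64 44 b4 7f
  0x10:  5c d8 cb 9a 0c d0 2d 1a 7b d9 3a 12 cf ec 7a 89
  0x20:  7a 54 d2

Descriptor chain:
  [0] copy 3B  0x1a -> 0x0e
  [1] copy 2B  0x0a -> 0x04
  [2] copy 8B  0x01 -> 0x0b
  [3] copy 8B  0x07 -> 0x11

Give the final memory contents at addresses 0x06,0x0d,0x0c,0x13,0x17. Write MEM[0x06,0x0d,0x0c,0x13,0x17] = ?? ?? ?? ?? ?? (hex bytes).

MEM[0x06,0x0d,0x0c,0x13,0x17] = 41 20 51 c8 20

D0: mem[0x0e..0x10] <- [3a 12 cf]
D1: mem[0x04..0x05] <- [2e 22]
D2: mem[0x0b..0x12] <- [bc 51 20 2e 22 41 34 67]
D3: mem[0x11..0x18] <- [34 67 c8 2e bc 51 20 2e]
query mem[0x06]=0x41, mem[0x0d]=0x20, mem[0x0c]=0x51, mem[0x13]=0xc8, mem[0x17]=0x20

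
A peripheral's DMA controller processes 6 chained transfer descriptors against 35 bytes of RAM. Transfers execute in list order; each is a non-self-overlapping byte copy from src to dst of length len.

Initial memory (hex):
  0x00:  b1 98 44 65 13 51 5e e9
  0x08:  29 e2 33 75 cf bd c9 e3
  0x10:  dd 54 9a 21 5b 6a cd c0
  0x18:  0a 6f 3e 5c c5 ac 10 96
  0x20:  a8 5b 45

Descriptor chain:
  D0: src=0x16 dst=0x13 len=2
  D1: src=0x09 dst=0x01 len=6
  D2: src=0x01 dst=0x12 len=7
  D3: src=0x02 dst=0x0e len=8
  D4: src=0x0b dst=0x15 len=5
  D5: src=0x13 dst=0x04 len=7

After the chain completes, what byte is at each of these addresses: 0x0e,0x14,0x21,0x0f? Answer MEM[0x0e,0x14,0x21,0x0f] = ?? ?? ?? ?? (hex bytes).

MEM[0x0e,0x14,0x21,0x0f] = 33 29 5b 75

#0 dst[0x13+2] := {0xcd,0xc0}
#1 dst[0x01+6] := {0xe2,0x33,0x75,0xcf,0xbd,0xc9}
#2 dst[0x12+7] := {0xe2,0x33,0x75,0xcf,0xbd,0xc9,0xe9}
#3 dst[0x0e+8] := {0x33,0x75,0xcf,0xbd,0xc9,0xe9,0x29,0xe2}
#4 dst[0x15+5] := {0x75,0xcf,0xbd,0x33,0x75}
#5 dst[0x04+7] := {0xe9,0x29,0x75,0xcf,0xbd,0x33,0x75}
query mem[0x0e]=0x33, mem[0x14]=0x29, mem[0x21]=0x5b, mem[0x0f]=0x75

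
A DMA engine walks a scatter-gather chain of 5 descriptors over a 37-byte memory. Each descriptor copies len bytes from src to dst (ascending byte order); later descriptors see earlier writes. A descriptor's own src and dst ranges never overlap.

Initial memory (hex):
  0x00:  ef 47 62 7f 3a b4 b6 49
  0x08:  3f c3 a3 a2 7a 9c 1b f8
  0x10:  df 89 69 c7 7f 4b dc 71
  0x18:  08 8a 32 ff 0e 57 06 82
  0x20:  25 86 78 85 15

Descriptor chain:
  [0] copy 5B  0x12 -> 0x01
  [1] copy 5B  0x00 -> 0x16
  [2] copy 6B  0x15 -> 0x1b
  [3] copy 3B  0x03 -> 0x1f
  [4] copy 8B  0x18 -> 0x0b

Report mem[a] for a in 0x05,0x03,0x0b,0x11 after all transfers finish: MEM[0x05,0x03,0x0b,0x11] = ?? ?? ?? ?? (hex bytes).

[0] 0x12->0x01 len=5 : 69 c7 7f 4b dc
[1] 0x00->0x16 len=5 : ef 69 c7 7f 4b
[2] 0x15->0x1b len=6 : 4b ef 69 c7 7f 4b
[3] 0x03->0x1f len=3 : 7f 4b dc
[4] 0x18->0x0b len=8 : c7 7f 4b 4b ef 69 c7 7f
query mem[0x05]=0xdc, mem[0x03]=0x7f, mem[0x0b]=0xc7, mem[0x11]=0xc7

MEM[0x05,0x03,0x0b,0x11] = dc 7f c7 c7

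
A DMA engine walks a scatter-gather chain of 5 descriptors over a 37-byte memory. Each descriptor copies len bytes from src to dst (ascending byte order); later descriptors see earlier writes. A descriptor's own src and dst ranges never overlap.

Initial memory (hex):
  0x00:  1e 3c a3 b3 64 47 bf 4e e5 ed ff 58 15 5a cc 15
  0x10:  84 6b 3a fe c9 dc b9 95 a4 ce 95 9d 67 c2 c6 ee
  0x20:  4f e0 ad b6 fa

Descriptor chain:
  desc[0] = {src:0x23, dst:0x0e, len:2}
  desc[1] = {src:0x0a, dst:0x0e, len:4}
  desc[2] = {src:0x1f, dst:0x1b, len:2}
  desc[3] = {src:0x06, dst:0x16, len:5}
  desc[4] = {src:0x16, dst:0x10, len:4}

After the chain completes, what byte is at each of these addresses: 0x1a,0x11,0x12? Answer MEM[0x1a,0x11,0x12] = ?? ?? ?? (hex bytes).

MEM[0x1a,0x11,0x12] = ff 4e e5

#0 dst[0x0e+2] := {0xb6,0xfa}
#1 dst[0x0e+4] := {0xff,0x58,0x15,0x5a}
#2 dst[0x1b+2] := {0xee,0x4f}
#3 dst[0x16+5] := {0xbf,0x4e,0xe5,0xed,0xff}
#4 dst[0x10+4] := {0xbf,0x4e,0xe5,0xed}
query mem[0x1a]=0xff, mem[0x11]=0x4e, mem[0x12]=0xe5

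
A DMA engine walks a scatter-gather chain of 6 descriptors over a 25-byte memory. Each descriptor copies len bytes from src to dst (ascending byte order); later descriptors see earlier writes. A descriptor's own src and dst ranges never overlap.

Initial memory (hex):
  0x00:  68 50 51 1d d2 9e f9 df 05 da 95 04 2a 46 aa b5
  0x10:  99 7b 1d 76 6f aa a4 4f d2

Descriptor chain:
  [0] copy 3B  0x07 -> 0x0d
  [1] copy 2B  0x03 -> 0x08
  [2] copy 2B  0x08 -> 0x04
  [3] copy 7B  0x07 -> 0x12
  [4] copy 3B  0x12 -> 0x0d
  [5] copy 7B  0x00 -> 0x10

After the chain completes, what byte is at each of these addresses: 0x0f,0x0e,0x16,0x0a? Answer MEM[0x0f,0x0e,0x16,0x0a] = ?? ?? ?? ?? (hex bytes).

#0 dst[0x0d+3] := {0xdf,0x05,0xda}
#1 dst[0x08+2] := {0x1d,0xd2}
#2 dst[0x04+2] := {0x1d,0xd2}
#3 dst[0x12+7] := {0xdf,0x1d,0xd2,0x95,0x04,0x2a,0xdf}
#4 dst[0x0d+3] := {0xdf,0x1d,0xd2}
#5 dst[0x10+7] := {0x68,0x50,0x51,0x1d,0x1d,0xd2,0xf9}
query mem[0x0f]=0xd2, mem[0x0e]=0x1d, mem[0x16]=0xf9, mem[0x0a]=0x95

MEM[0x0f,0x0e,0x16,0x0a] = d2 1d f9 95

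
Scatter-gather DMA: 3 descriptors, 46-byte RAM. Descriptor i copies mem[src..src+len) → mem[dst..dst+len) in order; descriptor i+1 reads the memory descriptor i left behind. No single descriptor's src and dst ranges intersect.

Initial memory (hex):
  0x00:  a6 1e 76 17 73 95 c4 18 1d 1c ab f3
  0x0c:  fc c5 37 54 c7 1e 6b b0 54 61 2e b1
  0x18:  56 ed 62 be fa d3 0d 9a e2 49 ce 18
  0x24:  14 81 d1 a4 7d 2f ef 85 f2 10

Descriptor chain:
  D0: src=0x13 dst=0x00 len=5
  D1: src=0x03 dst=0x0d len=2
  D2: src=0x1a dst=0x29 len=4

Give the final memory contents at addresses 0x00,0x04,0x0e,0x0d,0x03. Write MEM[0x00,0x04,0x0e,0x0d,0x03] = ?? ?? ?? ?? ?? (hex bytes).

MEM[0x00,0x04,0x0e,0x0d,0x03] = b0 b1 b1 2e 2e

#0 dst[0x00+5] := {0xb0,0x54,0x61,0x2e,0xb1}
#1 dst[0x0d+2] := {0x2e,0xb1}
#2 dst[0x29+4] := {0x62,0xbe,0xfa,0xd3}
query mem[0x00]=0xb0, mem[0x04]=0xb1, mem[0x0e]=0xb1, mem[0x0d]=0x2e, mem[0x03]=0x2e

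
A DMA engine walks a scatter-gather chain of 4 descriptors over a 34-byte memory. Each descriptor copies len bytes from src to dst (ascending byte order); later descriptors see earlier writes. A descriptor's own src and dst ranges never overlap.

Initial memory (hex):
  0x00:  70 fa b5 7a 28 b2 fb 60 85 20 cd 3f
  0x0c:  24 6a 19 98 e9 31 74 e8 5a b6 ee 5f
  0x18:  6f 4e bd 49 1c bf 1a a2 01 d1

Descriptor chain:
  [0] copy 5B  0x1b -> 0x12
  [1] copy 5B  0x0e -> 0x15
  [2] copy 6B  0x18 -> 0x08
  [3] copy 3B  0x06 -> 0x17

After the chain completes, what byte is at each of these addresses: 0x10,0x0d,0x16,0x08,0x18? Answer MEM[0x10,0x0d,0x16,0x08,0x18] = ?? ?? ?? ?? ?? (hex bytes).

  after D0: wrote 5B at 0x12 = 491cbf1aa2
  after D1: wrote 5B at 0x15 = 1998e93149
  after D2: wrote 6B at 0x08 = 3149bd491cbf
  after D3: wrote 3B at 0x17 = fb6031
query mem[0x10]=0xe9, mem[0x0d]=0xbf, mem[0x16]=0x98, mem[0x08]=0x31, mem[0x18]=0x60

MEM[0x10,0x0d,0x16,0x08,0x18] = e9 bf 98 31 60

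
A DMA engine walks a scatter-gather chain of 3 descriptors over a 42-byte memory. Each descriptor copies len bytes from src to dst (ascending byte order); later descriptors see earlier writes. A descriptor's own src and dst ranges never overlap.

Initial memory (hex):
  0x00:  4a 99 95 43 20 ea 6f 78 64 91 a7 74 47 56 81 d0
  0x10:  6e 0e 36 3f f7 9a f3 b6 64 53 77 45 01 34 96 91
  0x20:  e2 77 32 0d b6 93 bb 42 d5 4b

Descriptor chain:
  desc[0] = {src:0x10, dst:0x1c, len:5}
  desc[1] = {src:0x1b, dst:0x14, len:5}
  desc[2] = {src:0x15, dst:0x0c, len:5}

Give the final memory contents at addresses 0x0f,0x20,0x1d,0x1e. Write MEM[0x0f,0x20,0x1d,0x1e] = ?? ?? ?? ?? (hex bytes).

#0 dst[0x1c+5] := {0x6e,0x0e,0x36,0x3f,0xf7}
#1 dst[0x14+5] := {0x45,0x6e,0x0e,0x36,0x3f}
#2 dst[0x0c+5] := {0x6e,0x0e,0x36,0x3f,0x53}
query mem[0x0f]=0x3f, mem[0x20]=0xf7, mem[0x1d]=0x0e, mem[0x1e]=0x36

MEM[0x0f,0x20,0x1d,0x1e] = 3f f7 0e 36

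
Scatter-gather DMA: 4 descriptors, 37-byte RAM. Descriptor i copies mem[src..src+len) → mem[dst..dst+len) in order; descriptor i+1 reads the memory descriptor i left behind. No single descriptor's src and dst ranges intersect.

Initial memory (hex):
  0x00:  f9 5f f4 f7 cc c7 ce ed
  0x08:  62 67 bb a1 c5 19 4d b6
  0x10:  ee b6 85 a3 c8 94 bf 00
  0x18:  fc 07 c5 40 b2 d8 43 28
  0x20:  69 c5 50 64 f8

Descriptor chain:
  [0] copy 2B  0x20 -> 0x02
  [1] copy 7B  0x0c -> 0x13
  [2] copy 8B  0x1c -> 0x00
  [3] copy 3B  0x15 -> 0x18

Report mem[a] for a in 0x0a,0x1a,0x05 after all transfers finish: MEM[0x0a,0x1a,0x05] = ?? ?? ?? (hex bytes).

MEM[0x0a,0x1a,0x05] = bb ee c5

[0] 0x20->0x02 len=2 : 69 c5
[1] 0x0c->0x13 len=7 : c5 19 4d b6 ee b6 85
[2] 0x1c->0x00 len=8 : b2 d8 43 28 69 c5 50 64
[3] 0x15->0x18 len=3 : 4d b6 ee
query mem[0x0a]=0xbb, mem[0x1a]=0xee, mem[0x05]=0xc5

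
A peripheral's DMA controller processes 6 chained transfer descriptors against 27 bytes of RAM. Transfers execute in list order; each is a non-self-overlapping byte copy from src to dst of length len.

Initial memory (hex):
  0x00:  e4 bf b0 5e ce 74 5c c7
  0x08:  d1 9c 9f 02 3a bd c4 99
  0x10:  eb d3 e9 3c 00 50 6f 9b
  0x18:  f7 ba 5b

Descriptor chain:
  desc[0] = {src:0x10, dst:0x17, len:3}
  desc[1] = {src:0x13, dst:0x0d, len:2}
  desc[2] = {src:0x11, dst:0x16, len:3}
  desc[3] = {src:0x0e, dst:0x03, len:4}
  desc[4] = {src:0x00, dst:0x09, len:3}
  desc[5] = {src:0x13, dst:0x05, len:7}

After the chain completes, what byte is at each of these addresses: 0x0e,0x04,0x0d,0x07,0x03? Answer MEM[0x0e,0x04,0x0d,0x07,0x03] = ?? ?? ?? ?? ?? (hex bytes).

MEM[0x0e,0x04,0x0d,0x07,0x03] = 00 99 3c 50 00

D0: mem[0x17..0x19] <- [eb d3 e9]
D1: mem[0x0d..0x0e] <- [3c 00]
D2: mem[0x16..0x18] <- [d3 e9 3c]
D3: mem[0x03..0x06] <- [00 99 eb d3]
D4: mem[0x09..0x0b] <- [e4 bf b0]
D5: mem[0x05..0x0b] <- [3c 00 50 d3 e9 3c e9]
query mem[0x0e]=0x00, mem[0x04]=0x99, mem[0x0d]=0x3c, mem[0x07]=0x50, mem[0x03]=0x00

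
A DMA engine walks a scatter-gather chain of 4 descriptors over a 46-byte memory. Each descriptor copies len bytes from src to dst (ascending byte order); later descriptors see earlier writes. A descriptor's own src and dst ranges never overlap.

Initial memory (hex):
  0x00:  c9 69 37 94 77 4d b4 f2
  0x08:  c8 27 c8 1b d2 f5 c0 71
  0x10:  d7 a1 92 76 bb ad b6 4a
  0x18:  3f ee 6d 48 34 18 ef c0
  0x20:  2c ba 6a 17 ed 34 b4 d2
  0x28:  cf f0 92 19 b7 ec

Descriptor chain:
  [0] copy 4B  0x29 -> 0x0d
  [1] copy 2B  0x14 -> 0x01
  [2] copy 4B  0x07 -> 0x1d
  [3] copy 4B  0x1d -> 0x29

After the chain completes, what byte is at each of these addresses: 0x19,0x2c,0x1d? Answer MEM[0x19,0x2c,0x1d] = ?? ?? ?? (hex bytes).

MEM[0x19,0x2c,0x1d] = ee c8 f2

[0] 0x29->0x0d len=4 : f0 92 19 b7
[1] 0x14->0x01 len=2 : bb ad
[2] 0x07->0x1d len=4 : f2 c8 27 c8
[3] 0x1d->0x29 len=4 : f2 c8 27 c8
query mem[0x19]=0xee, mem[0x2c]=0xc8, mem[0x1d]=0xf2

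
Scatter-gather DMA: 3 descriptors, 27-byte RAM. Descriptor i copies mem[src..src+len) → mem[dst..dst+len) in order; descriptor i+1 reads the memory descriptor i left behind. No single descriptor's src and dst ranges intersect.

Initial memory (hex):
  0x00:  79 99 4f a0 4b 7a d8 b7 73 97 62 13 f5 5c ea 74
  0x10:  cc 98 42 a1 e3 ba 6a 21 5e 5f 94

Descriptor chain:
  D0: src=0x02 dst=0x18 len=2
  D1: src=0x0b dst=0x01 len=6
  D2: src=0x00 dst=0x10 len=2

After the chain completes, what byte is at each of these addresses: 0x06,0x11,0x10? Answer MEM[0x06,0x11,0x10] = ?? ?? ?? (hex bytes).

  after D0: wrote 2B at 0x18 = 4fa0
  after D1: wrote 6B at 0x01 = 13f55cea74cc
  after D2: wrote 2B at 0x10 = 7913
query mem[0x06]=0xcc, mem[0x11]=0x13, mem[0x10]=0x79

MEM[0x06,0x11,0x10] = cc 13 79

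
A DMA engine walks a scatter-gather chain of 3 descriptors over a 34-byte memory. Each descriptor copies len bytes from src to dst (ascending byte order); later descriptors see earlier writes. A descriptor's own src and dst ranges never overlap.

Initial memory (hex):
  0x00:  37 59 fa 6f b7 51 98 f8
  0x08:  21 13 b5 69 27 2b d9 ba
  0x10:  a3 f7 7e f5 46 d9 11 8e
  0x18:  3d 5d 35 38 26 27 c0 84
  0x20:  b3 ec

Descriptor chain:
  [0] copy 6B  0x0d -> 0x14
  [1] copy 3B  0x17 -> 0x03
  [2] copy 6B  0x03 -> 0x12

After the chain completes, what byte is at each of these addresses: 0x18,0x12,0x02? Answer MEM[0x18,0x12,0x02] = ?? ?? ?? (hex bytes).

MEM[0x18,0x12,0x02] = f7 a3 fa

D0: mem[0x14..0x19] <- [2b d9 ba a3 f7 7e]
D1: mem[0x03..0x05] <- [a3 f7 7e]
D2: mem[0x12..0x17] <- [a3 f7 7e 98 f8 21]
query mem[0x18]=0xf7, mem[0x12]=0xa3, mem[0x02]=0xfa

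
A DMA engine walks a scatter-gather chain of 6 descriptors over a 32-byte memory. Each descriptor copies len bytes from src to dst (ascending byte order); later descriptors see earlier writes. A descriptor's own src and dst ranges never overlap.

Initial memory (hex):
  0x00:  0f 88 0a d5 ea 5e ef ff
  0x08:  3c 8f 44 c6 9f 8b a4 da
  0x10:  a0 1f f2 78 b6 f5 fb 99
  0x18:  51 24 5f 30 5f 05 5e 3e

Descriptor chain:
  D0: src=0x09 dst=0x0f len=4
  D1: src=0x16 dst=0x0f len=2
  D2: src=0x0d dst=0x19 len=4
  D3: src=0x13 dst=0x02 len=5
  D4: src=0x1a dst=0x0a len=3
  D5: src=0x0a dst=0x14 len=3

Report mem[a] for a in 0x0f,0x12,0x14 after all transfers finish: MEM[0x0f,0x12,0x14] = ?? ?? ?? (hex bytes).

MEM[0x0f,0x12,0x14] = fb 9f a4

  after D0: wrote 4B at 0x0f = 8f44c69f
  after D1: wrote 2B at 0x0f = fb99
  after D2: wrote 4B at 0x19 = 8ba4fb99
  after D3: wrote 5B at 0x02 = 78b6f5fb99
  after D4: wrote 3B at 0x0a = a4fb99
  after D5: wrote 3B at 0x14 = a4fb99
query mem[0x0f]=0xfb, mem[0x12]=0x9f, mem[0x14]=0xa4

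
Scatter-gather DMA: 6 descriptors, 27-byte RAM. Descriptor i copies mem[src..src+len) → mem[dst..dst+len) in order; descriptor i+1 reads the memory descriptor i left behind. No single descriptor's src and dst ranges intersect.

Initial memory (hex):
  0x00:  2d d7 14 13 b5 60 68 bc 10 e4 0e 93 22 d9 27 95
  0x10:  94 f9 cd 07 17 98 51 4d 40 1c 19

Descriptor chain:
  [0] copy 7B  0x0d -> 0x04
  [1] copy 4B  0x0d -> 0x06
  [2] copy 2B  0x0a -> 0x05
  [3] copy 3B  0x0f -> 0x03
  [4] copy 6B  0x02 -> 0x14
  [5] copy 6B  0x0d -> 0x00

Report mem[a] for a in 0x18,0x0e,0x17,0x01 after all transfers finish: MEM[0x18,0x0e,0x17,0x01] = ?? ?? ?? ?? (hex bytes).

MEM[0x18,0x0e,0x17,0x01] = 93 27 f9 27

D0: mem[0x04..0x0a] <- [d9 27 95 94 f9 cd 07]
D1: mem[0x06..0x09] <- [d9 27 95 94]
D2: mem[0x05..0x06] <- [07 93]
D3: mem[0x03..0x05] <- [95 94 f9]
D4: mem[0x14..0x19] <- [14 95 94 f9 93 27]
D5: mem[0x00..0x05] <- [d9 27 95 94 f9 cd]
query mem[0x18]=0x93, mem[0x0e]=0x27, mem[0x17]=0xf9, mem[0x01]=0x27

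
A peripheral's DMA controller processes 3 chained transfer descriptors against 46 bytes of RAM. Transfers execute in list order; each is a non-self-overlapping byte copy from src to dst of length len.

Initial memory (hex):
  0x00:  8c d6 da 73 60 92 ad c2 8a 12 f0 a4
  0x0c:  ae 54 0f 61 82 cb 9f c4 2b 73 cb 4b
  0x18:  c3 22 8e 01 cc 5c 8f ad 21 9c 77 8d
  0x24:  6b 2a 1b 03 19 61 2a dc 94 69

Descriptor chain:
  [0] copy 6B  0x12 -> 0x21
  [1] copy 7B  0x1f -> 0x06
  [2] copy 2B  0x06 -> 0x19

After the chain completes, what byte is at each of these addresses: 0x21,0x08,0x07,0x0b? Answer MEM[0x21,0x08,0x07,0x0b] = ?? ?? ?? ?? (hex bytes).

MEM[0x21,0x08,0x07,0x0b] = 9f 9f 21 73

D0: mem[0x21..0x26] <- [9f c4 2b 73 cb 4b]
D1: mem[0x06..0x0c] <- [ad 21 9f c4 2b 73 cb]
D2: mem[0x19..0x1a] <- [ad 21]
query mem[0x21]=0x9f, mem[0x08]=0x9f, mem[0x07]=0x21, mem[0x0b]=0x73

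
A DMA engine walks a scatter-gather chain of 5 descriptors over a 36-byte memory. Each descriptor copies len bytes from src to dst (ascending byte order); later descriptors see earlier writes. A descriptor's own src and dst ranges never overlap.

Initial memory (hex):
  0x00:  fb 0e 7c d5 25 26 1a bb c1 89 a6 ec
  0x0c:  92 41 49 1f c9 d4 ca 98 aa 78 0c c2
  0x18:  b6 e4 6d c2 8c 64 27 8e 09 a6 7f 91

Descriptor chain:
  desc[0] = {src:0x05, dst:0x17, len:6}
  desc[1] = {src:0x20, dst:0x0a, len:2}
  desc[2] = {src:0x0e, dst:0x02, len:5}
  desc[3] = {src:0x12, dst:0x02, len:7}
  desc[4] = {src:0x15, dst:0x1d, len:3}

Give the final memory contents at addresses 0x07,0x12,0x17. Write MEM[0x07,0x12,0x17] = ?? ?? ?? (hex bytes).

MEM[0x07,0x12,0x17] = 26 ca 26

#0 dst[0x17+6] := {0x26,0x1a,0xbb,0xc1,0x89,0xa6}
#1 dst[0x0a+2] := {0x09,0xa6}
#2 dst[0x02+5] := {0x49,0x1f,0xc9,0xd4,0xca}
#3 dst[0x02+7] := {0xca,0x98,0xaa,0x78,0x0c,0x26,0x1a}
#4 dst[0x1d+3] := {0x78,0x0c,0x26}
query mem[0x07]=0x26, mem[0x12]=0xca, mem[0x17]=0x26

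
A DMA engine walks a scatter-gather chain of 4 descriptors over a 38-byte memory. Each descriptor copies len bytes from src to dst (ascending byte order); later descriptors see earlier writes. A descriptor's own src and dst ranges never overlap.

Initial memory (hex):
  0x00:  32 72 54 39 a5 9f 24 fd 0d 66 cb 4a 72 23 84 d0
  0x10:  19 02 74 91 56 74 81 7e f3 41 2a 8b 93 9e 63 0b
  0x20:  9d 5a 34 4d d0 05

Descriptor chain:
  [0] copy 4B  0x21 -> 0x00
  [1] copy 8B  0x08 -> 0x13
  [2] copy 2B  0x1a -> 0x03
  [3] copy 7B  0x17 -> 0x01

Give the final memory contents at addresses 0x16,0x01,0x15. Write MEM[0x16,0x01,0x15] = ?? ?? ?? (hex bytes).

MEM[0x16,0x01,0x15] = 4a 72 cb

  after D0: wrote 4B at 0x00 = 5a344dd0
  after D1: wrote 8B at 0x13 = 0d66cb4a722384d0
  after D2: wrote 2B at 0x03 = d08b
  after D3: wrote 7B at 0x01 = 722384d08b939e
query mem[0x16]=0x4a, mem[0x01]=0x72, mem[0x15]=0xcb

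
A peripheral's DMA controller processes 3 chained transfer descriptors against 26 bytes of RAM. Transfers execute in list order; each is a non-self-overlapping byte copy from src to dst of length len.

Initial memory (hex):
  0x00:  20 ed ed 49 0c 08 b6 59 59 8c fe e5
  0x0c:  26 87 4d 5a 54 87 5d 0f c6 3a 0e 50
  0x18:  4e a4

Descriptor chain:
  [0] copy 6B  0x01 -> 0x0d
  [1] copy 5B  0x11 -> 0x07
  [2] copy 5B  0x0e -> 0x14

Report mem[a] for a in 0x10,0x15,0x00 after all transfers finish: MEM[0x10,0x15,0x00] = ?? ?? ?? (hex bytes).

[0] 0x01->0x0d len=6 : ed ed 49 0c 08 b6
[1] 0x11->0x07 len=5 : 08 b6 0f c6 3a
[2] 0x0e->0x14 len=5 : ed 49 0c 08 b6
query mem[0x10]=0x0c, mem[0x15]=0x49, mem[0x00]=0x20

MEM[0x10,0x15,0x00] = 0c 49 20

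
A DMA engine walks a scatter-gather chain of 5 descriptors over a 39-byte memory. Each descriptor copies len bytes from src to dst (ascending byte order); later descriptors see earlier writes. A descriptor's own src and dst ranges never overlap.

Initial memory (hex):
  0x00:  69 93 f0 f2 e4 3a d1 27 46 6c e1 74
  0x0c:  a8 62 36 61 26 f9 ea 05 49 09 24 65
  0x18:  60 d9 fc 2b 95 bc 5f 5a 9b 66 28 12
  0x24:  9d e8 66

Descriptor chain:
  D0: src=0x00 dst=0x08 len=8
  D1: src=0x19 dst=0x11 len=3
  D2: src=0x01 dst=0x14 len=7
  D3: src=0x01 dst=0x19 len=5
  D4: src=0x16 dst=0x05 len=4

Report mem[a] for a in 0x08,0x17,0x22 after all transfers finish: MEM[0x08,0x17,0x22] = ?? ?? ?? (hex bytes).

MEM[0x08,0x17,0x22] = 93 e4 28

D0: mem[0x08..0x0f] <- [69 93 f0 f2 e4 3a d1 27]
D1: mem[0x11..0x13] <- [d9 fc 2b]
D2: mem[0x14..0x1a] <- [93 f0 f2 e4 3a d1 27]
D3: mem[0x19..0x1d] <- [93 f0 f2 e4 3a]
D4: mem[0x05..0x08] <- [f2 e4 3a 93]
query mem[0x08]=0x93, mem[0x17]=0xe4, mem[0x22]=0x28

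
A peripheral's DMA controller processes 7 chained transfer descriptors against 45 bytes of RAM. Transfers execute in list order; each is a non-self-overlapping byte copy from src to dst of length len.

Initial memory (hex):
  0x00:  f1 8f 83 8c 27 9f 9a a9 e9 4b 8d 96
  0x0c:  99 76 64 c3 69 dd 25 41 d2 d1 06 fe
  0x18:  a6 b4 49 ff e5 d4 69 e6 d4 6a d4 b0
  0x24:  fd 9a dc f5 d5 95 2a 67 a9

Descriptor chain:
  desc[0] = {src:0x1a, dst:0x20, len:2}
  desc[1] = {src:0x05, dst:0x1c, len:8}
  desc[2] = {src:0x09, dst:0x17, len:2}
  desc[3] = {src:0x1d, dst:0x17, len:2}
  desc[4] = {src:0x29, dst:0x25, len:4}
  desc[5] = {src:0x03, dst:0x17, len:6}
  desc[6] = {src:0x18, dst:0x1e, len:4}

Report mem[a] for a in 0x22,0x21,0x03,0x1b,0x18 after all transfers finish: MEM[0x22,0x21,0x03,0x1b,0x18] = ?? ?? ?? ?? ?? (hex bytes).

MEM[0x22,0x21,0x03,0x1b,0x18] = 96 a9 8c a9 27

  after D0: wrote 2B at 0x20 = 49ff
  after D1: wrote 8B at 0x1c = 9f9aa9e94b8d9699
  after D2: wrote 2B at 0x17 = 4b8d
  after D3: wrote 2B at 0x17 = 9aa9
  after D4: wrote 4B at 0x25 = 952a67a9
  after D5: wrote 6B at 0x17 = 8c279f9aa9e9
  after D6: wrote 4B at 0x1e = 279f9aa9
query mem[0x22]=0x96, mem[0x21]=0xa9, mem[0x03]=0x8c, mem[0x1b]=0xa9, mem[0x18]=0x27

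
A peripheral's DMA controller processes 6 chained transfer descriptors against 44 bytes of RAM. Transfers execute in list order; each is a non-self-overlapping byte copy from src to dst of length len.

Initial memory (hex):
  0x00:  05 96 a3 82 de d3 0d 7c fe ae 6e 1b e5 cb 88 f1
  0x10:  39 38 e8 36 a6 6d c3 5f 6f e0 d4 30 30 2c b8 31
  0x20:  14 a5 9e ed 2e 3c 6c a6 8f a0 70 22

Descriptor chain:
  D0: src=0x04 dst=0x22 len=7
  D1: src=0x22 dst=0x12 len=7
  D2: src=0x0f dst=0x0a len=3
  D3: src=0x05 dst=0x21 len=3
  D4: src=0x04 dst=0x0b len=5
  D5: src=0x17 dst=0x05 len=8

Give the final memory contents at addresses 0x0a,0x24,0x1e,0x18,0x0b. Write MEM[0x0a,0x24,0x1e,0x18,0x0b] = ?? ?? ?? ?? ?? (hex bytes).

D0: mem[0x22..0x28] <- [de d3 0d 7c fe ae 6e]
D1: mem[0x12..0x18] <- [de d3 0d 7c fe ae 6e]
D2: mem[0x0a..0x0c] <- [f1 39 38]
D3: mem[0x21..0x23] <- [d3 0d 7c]
D4: mem[0x0b..0x0f] <- [de d3 0d 7c fe]
D5: mem[0x05..0x0c] <- [ae 6e e0 d4 30 30 2c b8]
query mem[0x0a]=0x30, mem[0x24]=0x0d, mem[0x1e]=0xb8, mem[0x18]=0x6e, mem[0x0b]=0x2c

MEM[0x0a,0x24,0x1e,0x18,0x0b] = 30 0d b8 6e 2c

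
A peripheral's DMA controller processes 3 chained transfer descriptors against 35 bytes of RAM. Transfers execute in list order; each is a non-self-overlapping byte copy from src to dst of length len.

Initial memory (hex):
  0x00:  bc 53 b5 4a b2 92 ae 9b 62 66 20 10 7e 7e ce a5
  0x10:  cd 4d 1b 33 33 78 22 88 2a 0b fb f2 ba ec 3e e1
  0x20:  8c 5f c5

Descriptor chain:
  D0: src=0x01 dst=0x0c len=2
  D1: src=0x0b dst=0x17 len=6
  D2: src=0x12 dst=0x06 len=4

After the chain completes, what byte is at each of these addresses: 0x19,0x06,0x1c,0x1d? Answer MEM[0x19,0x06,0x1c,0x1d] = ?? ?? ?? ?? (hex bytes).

D0: mem[0x0c..0x0d] <- [53 b5]
D1: mem[0x17..0x1c] <- [10 53 b5 ce a5 cd]
D2: mem[0x06..0x09] <- [1b 33 33 78]
query mem[0x19]=0xb5, mem[0x06]=0x1b, mem[0x1c]=0xcd, mem[0x1d]=0xec

MEM[0x19,0x06,0x1c,0x1d] = b5 1b cd ec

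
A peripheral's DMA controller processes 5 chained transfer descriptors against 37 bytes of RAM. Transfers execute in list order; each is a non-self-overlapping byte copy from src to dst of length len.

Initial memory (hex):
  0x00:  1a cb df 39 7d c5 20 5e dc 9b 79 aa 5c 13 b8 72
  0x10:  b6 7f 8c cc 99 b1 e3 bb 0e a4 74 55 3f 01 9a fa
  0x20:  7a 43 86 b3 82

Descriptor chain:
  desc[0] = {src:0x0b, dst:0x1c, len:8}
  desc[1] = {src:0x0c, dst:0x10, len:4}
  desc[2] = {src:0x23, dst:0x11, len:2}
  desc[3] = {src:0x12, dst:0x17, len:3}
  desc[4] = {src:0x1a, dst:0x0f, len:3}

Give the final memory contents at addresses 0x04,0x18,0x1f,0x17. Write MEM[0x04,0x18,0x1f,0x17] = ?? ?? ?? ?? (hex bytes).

  after D0: wrote 8B at 0x1c = aa5c13b872b67f8c
  after D1: wrote 4B at 0x10 = 5c13b872
  after D2: wrote 2B at 0x11 = 8c82
  after D3: wrote 3B at 0x17 = 827299
  after D4: wrote 3B at 0x0f = 7455aa
query mem[0x04]=0x7d, mem[0x18]=0x72, mem[0x1f]=0xb8, mem[0x17]=0x82

MEM[0x04,0x18,0x1f,0x17] = 7d 72 b8 82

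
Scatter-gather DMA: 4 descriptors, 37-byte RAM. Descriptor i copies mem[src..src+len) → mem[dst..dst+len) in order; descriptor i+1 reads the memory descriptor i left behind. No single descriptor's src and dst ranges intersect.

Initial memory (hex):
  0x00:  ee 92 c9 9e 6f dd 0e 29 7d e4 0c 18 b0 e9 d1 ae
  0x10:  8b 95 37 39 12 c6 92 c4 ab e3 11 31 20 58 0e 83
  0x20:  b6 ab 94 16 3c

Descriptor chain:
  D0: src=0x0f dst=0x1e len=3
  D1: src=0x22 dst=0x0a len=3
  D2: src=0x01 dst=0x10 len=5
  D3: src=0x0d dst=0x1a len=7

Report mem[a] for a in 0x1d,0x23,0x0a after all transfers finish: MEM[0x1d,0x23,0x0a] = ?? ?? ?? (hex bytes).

D0: mem[0x1e..0x20] <- [ae 8b 95]
D1: mem[0x0a..0x0c] <- [94 16 3c]
D2: mem[0x10..0x14] <- [92 c9 9e 6f dd]
D3: mem[0x1a..0x20] <- [e9 d1 ae 92 c9 9e 6f]
query mem[0x1d]=0x92, mem[0x23]=0x16, mem[0x0a]=0x94

MEM[0x1d,0x23,0x0a] = 92 16 94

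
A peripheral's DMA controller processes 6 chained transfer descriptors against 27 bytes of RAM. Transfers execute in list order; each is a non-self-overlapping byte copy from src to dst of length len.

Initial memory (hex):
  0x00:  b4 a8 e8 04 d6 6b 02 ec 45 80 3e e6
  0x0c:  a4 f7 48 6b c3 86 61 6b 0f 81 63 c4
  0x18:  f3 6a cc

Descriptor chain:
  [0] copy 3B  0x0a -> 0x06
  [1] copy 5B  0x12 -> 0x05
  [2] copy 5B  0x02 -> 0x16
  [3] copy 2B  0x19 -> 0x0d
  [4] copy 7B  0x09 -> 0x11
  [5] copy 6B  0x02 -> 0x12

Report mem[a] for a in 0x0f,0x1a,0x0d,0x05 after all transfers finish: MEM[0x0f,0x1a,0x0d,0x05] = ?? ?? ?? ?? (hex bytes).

[0] 0x0a->0x06 len=3 : 3e e6 a4
[1] 0x12->0x05 len=5 : 61 6b 0f 81 63
[2] 0x02->0x16 len=5 : e8 04 d6 61 6b
[3] 0x19->0x0d len=2 : 61 6b
[4] 0x09->0x11 len=7 : 63 3e e6 a4 61 6b 6b
[5] 0x02->0x12 len=6 : e8 04 d6 61 6b 0f
query mem[0x0f]=0x6b, mem[0x1a]=0x6b, mem[0x0d]=0x61, mem[0x05]=0x61

MEM[0x0f,0x1a,0x0d,0x05] = 6b 6b 61 61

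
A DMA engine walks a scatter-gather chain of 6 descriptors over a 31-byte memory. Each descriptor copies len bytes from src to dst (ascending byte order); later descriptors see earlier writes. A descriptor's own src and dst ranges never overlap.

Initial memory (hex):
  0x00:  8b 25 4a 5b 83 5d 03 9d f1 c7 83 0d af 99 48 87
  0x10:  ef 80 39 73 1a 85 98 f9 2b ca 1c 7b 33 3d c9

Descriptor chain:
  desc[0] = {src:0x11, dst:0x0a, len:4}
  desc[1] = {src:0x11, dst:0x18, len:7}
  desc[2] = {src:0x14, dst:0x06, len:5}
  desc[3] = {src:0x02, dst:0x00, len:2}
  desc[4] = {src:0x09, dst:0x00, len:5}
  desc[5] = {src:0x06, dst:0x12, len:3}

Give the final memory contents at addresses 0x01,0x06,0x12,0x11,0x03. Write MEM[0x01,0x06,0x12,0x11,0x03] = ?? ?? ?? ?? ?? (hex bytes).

MEM[0x01,0x06,0x12,0x11,0x03] = 80 1a 1a 80 73

D0: mem[0x0a..0x0d] <- [80 39 73 1a]
D1: mem[0x18..0x1e] <- [80 39 73 1a 85 98 f9]
D2: mem[0x06..0x0a] <- [1a 85 98 f9 80]
D3: mem[0x00..0x01] <- [4a 5b]
D4: mem[0x00..0x04] <- [f9 80 39 73 1a]
D5: mem[0x12..0x14] <- [1a 85 98]
query mem[0x01]=0x80, mem[0x06]=0x1a, mem[0x12]=0x1a, mem[0x11]=0x80, mem[0x03]=0x73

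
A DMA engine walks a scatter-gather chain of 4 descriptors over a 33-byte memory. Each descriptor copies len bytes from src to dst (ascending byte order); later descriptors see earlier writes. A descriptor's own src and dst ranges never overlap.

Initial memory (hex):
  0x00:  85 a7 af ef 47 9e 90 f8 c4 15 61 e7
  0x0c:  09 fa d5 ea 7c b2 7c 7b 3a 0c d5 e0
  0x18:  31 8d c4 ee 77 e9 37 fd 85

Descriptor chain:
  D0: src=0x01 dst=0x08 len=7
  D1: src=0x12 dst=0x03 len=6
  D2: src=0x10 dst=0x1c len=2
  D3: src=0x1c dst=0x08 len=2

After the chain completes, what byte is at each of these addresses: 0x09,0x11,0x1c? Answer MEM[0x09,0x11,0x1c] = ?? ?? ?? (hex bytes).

D0: mem[0x08..0x0e] <- [a7 af ef 47 9e 90 f8]
D1: mem[0x03..0x08] <- [7c 7b 3a 0c d5 e0]
D2: mem[0x1c..0x1d] <- [7c b2]
D3: mem[0x08..0x09] <- [7c b2]
query mem[0x09]=0xb2, mem[0x11]=0xb2, mem[0x1c]=0x7c

MEM[0x09,0x11,0x1c] = b2 b2 7c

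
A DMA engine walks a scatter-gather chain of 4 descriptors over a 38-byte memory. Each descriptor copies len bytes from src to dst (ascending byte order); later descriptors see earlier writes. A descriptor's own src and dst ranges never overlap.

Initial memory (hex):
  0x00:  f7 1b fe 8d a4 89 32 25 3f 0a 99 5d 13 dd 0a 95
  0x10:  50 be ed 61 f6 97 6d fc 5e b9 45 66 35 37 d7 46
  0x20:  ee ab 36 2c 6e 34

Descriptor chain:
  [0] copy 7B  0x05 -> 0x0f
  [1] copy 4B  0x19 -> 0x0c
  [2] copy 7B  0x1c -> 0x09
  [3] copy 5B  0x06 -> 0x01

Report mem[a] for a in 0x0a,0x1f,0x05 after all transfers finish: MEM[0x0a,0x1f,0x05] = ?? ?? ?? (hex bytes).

#0 dst[0x0f+7] := {0x89,0x32,0x25,0x3f,0x0a,0x99,0x5d}
#1 dst[0x0c+4] := {0xb9,0x45,0x66,0x35}
#2 dst[0x09+7] := {0x35,0x37,0xd7,0x46,0xee,0xab,0x36}
#3 dst[0x01+5] := {0x32,0x25,0x3f,0x35,0x37}
query mem[0x0a]=0x37, mem[0x1f]=0x46, mem[0x05]=0x37

MEM[0x0a,0x1f,0x05] = 37 46 37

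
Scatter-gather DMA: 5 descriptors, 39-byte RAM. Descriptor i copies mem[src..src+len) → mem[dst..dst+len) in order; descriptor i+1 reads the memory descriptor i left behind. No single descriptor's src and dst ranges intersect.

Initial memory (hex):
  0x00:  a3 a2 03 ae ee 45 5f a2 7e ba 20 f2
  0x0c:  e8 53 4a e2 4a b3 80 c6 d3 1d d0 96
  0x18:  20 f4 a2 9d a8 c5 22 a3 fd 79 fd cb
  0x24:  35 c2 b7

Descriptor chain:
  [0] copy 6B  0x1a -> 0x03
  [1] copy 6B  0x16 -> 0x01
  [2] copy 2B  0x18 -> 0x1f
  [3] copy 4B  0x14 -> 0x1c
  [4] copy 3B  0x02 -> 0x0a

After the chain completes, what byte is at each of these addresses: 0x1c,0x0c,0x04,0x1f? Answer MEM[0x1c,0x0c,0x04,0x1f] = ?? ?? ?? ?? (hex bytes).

D0: mem[0x03..0x08] <- [a2 9d a8 c5 22 a3]
D1: mem[0x01..0x06] <- [d0 96 20 f4 a2 9d]
D2: mem[0x1f..0x20] <- [20 f4]
D3: mem[0x1c..0x1f] <- [d3 1d d0 96]
D4: mem[0x0a..0x0c] <- [96 20 f4]
query mem[0x1c]=0xd3, mem[0x0c]=0xf4, mem[0x04]=0xf4, mem[0x1f]=0x96

MEM[0x1c,0x0c,0x04,0x1f] = d3 f4 f4 96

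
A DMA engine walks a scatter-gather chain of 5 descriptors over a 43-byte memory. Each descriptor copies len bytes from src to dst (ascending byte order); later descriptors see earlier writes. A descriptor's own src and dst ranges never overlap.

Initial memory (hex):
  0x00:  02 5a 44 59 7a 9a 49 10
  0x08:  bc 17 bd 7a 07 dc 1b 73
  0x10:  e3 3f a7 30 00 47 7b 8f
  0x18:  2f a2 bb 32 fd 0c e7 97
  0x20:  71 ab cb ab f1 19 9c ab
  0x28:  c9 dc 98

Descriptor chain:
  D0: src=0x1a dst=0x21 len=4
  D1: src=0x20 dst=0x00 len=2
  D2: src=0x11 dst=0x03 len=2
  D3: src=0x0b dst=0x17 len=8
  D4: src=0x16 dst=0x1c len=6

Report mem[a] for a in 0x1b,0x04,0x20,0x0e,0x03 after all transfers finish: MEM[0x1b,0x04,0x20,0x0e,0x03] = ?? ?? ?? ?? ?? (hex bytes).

  after D0: wrote 4B at 0x21 = bb32fd0c
  after D1: wrote 2B at 0x00 = 71bb
  after D2: wrote 2B at 0x03 = 3fa7
  after D3: wrote 8B at 0x17 = 7a07dc1b73e33fa7
  after D4: wrote 6B at 0x1c = 7b7a07dc1b73
query mem[0x1b]=0x73, mem[0x04]=0xa7, mem[0x20]=0x1b, mem[0x0e]=0x1b, mem[0x03]=0x3f

MEM[0x1b,0x04,0x20,0x0e,0x03] = 73 a7 1b 1b 3f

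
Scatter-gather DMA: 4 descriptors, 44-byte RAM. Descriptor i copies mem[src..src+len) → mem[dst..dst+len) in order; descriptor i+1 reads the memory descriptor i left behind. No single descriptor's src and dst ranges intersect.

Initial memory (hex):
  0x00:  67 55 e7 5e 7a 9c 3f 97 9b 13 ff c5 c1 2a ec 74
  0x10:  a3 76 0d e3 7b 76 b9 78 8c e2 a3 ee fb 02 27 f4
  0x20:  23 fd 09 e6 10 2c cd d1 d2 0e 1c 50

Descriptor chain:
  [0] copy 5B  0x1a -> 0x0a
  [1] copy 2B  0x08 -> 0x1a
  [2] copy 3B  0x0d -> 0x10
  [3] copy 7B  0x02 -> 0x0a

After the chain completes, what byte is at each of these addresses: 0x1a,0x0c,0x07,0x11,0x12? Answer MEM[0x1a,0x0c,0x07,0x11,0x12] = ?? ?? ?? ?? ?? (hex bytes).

MEM[0x1a,0x0c,0x07,0x11,0x12] = 9b 7a 97 27 74

[0] 0x1a->0x0a len=5 : a3 ee fb 02 27
[1] 0x08->0x1a len=2 : 9b 13
[2] 0x0d->0x10 len=3 : 02 27 74
[3] 0x02->0x0a len=7 : e7 5e 7a 9c 3f 97 9b
query mem[0x1a]=0x9b, mem[0x0c]=0x7a, mem[0x07]=0x97, mem[0x11]=0x27, mem[0x12]=0x74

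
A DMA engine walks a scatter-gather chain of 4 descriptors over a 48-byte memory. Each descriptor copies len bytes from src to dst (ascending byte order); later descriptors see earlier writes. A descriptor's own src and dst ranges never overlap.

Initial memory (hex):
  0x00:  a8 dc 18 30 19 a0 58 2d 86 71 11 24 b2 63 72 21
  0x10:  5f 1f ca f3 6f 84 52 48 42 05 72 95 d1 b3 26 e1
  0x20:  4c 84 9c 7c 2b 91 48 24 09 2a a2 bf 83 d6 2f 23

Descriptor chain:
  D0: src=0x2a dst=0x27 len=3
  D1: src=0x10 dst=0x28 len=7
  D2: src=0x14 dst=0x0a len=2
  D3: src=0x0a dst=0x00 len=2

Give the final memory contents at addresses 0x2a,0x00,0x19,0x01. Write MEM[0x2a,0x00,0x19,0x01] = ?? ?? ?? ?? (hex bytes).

[0] 0x2a->0x27 len=3 : a2 bf 83
[1] 0x10->0x28 len=7 : 5f 1f ca f3 6f 84 52
[2] 0x14->0x0a len=2 : 6f 84
[3] 0x0a->0x00 len=2 : 6f 84
query mem[0x2a]=0xca, mem[0x00]=0x6f, mem[0x19]=0x05, mem[0x01]=0x84

MEM[0x2a,0x00,0x19,0x01] = ca 6f 05 84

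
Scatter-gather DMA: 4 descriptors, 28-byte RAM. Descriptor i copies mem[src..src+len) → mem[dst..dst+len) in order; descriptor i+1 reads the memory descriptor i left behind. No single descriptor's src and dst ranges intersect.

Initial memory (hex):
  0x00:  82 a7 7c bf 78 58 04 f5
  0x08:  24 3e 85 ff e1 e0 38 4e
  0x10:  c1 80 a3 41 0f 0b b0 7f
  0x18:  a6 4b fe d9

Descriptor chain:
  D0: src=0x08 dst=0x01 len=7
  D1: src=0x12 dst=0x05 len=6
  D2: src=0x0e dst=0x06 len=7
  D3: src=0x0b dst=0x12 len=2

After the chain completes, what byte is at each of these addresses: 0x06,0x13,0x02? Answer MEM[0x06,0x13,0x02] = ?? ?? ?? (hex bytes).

MEM[0x06,0x13,0x02] = 38 0f 3e

  after D0: wrote 7B at 0x01 = 243e85ffe1e038
  after D1: wrote 6B at 0x05 = a3410f0bb07f
  after D2: wrote 7B at 0x06 = 384ec180a3410f
  after D3: wrote 2B at 0x12 = 410f
query mem[0x06]=0x38, mem[0x13]=0x0f, mem[0x02]=0x3e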